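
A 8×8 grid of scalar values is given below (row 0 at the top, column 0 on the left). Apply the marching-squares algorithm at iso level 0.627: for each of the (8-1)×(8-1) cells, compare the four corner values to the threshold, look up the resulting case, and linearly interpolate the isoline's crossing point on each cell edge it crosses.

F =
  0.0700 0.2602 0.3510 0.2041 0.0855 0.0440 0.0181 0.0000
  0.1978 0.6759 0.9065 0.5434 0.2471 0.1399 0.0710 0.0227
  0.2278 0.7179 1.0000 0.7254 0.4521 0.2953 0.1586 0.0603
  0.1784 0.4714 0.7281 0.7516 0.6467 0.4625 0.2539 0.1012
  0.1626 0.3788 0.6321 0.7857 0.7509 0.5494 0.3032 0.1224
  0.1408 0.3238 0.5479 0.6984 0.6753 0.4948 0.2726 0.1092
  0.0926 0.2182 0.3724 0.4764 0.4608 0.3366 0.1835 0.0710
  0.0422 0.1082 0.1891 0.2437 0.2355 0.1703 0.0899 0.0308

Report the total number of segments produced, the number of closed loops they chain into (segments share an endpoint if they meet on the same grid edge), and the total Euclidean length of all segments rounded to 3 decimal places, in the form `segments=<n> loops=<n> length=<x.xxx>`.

cell (0,0): code 0100 → (0.882,1.000)–(1.000,0.898)
cell (0,1): code 1100 → (0.497,2.000)–(0.882,1.000)
cell (0,2): code 1000 → (1.000,2.770)–(0.497,2.000)
cell (1,0): code 0110 → (1.000,0.898)–(2.000,0.815)
cell (1,2): code 1101 → (1.459,3.000)–(1.000,2.770)
cell (1,3): code 1000 → (2.000,3.360)–(1.459,3.000)
cell (2,0): code 0010 → (2.000,0.815)–(2.369,1.000)
cell (2,1): code 0111 → (2.369,1.000)–(3.000,1.606)
cell (2,3): code 1101 → (2.899,4.000)–(2.000,3.360)
cell (2,4): code 1000 → (3.000,4.107)–(2.899,4.000)
cell (3,1): code 0110 → (3.000,1.606)–(4.000,1.980)
cell (3,4): code 1001 → (4.000,4.615)–(3.000,4.107)
cell (4,1): code 0010 → (4.000,1.980)–(4.061,2.000)
cell (4,2): code 0111 → (4.061,2.000)–(5.000,2.526)
cell (4,4): code 1001 → (5.000,4.268)–(4.000,4.615)
cell (5,2): code 0010 → (5.000,2.526)–(5.322,3.000)
cell (5,3): code 0011 → (5.322,3.000)–(5.225,4.000)
cell (5,4): code 0001 → (5.225,4.000)–(5.000,4.268)
total: 18 segments, chained into 1 closed loop(s), length Σ = 13.168150

segments=18 loops=1 length=13.168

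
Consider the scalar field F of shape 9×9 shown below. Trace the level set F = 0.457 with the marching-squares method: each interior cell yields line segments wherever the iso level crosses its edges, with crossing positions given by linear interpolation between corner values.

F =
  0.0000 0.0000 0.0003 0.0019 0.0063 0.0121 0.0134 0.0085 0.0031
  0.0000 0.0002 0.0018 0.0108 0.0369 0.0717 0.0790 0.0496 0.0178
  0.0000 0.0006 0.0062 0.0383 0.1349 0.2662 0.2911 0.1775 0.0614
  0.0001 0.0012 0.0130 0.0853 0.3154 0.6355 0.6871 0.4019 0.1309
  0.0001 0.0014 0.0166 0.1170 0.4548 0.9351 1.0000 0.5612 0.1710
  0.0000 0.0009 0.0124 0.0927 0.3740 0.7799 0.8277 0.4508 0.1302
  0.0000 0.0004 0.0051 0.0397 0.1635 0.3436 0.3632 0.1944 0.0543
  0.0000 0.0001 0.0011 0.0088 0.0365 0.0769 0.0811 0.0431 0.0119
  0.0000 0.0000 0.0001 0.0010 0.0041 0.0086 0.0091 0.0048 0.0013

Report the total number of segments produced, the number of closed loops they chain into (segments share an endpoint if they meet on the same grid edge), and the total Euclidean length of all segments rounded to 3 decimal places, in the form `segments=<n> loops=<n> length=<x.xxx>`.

cell (2,4): code 0100 → (2.517,5.000)–(3.000,4.442)
cell (2,5): code 1100 → (2.419,6.000)–(2.517,5.000)
cell (2,6): code 1000 → (3.000,6.807)–(2.419,6.000)
cell (3,4): code 0110 → (3.000,4.442)–(4.000,4.005)
cell (3,6): code 1101 → (3.346,7.000)–(3.000,6.807)
cell (3,7): code 1000 → (4.000,7.267)–(3.346,7.000)
cell (4,4): code 0110 → (4.000,4.005)–(5.000,4.204)
cell (4,6): code 1011 → (5.000,6.984)–(4.944,7.000)
cell (4,7): code 0001 → (4.944,7.000)–(4.000,7.267)
cell (5,4): code 0010 → (5.000,4.204)–(5.740,5.000)
cell (5,5): code 0011 → (5.740,5.000)–(5.798,6.000)
cell (5,6): code 0001 → (5.798,6.000)–(5.000,6.984)
total: 12 segments, chained into 1 closed loop(s), length Σ = 10.345340

segments=12 loops=1 length=10.345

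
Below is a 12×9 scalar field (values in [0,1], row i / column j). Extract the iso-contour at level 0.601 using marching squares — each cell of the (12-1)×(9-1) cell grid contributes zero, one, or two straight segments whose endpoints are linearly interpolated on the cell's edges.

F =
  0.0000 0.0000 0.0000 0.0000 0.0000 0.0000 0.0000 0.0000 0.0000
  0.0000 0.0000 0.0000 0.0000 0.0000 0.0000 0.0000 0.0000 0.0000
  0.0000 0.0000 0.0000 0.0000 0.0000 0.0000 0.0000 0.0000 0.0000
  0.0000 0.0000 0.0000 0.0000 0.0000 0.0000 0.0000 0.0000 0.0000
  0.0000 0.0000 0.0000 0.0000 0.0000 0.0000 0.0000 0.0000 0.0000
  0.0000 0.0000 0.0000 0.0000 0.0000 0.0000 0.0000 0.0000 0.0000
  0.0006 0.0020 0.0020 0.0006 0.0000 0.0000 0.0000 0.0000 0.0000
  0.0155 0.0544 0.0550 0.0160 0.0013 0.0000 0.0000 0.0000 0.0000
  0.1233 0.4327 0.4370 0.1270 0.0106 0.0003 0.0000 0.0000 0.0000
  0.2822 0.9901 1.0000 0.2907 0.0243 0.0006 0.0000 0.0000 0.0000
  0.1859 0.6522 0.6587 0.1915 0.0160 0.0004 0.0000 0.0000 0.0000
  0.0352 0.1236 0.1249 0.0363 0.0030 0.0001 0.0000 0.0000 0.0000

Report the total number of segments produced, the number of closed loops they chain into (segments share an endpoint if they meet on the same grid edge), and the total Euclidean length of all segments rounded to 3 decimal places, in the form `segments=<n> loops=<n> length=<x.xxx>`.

segments=8 loops=1 length=6.289

cell (8,0): code 0100 → (8.302,1.000)–(9.000,0.450)
cell (8,1): code 1100 → (8.291,2.000)–(8.302,1.000)
cell (8,2): code 1000 → (9.000,2.563)–(8.291,2.000)
cell (9,0): code 0110 → (9.000,0.450)–(10.000,0.890)
cell (9,2): code 1001 → (10.000,2.124)–(9.000,2.563)
cell (10,0): code 0010 → (10.000,0.890)–(10.097,1.000)
cell (10,1): code 0011 → (10.097,1.000)–(10.108,2.000)
cell (10,2): code 0001 → (10.108,2.000)–(10.000,2.124)
total: 8 segments, chained into 1 closed loop(s), length Σ = 6.288556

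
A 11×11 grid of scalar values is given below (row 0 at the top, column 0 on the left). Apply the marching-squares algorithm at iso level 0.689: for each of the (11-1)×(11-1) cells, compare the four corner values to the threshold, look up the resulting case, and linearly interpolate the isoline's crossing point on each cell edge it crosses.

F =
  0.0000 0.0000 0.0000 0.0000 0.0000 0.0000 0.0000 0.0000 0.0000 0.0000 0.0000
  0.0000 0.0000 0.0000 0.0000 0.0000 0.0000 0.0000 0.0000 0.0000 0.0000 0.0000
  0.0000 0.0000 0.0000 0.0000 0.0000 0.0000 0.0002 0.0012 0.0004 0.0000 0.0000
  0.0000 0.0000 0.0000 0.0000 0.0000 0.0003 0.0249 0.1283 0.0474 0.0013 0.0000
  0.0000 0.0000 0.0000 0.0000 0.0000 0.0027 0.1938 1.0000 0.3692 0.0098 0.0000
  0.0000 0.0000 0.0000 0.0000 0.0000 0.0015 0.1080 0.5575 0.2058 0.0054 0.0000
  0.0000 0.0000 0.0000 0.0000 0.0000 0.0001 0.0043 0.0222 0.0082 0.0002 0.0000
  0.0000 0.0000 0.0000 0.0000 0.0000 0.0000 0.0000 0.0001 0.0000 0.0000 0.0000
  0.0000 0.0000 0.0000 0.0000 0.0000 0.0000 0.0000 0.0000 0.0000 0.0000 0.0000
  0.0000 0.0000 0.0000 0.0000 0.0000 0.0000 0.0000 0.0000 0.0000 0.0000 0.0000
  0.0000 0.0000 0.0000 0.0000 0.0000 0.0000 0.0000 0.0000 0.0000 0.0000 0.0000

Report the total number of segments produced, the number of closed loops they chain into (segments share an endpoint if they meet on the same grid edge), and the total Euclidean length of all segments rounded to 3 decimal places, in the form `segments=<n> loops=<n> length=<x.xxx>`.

cell (3,6): code 0100 → (3.643,7.000)–(4.000,6.614)
cell (3,7): code 1000 → (4.000,7.493)–(3.643,7.000)
cell (4,6): code 0010 → (4.000,6.614)–(4.703,7.000)
cell (4,7): code 0001 → (4.703,7.000)–(4.000,7.493)
total: 4 segments, chained into 1 closed loop(s), length Σ = 2.794264

segments=4 loops=1 length=2.794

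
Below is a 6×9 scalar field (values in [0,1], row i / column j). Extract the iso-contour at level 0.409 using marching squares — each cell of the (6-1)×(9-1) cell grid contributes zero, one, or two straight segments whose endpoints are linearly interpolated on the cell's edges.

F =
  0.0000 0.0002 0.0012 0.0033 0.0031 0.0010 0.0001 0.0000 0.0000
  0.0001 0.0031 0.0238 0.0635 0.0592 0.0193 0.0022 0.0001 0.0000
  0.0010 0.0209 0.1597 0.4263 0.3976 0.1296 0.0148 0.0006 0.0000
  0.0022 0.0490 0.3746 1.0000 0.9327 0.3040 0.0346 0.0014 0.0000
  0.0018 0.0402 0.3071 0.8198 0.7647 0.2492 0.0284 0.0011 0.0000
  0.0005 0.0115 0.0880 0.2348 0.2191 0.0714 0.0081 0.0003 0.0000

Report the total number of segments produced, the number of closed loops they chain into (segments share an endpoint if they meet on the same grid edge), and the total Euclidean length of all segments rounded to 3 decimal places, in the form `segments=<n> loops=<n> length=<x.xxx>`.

cell (1,2): code 0100 → (1.952,3.000)–(2.000,2.935)
cell (1,3): code 1000 → (2.000,3.603)–(1.952,3.000)
cell (2,2): code 0110 → (2.000,2.935)–(3.000,2.055)
cell (2,3): code 1101 → (2.021,4.000)–(2.000,3.603)
cell (2,4): code 1000 → (3.000,4.833)–(2.021,4.000)
cell (3,2): code 0110 → (3.000,2.055)–(4.000,2.199)
cell (3,4): code 1001 → (4.000,4.690)–(3.000,4.833)
cell (4,2): code 0010 → (4.000,2.199)–(4.702,3.000)
cell (4,3): code 0011 → (4.702,3.000)–(4.652,4.000)
cell (4,4): code 0001 → (4.652,4.000)–(4.000,4.690)
total: 10 segments, chained into 1 closed loop(s), length Σ = 8.736722

segments=10 loops=1 length=8.737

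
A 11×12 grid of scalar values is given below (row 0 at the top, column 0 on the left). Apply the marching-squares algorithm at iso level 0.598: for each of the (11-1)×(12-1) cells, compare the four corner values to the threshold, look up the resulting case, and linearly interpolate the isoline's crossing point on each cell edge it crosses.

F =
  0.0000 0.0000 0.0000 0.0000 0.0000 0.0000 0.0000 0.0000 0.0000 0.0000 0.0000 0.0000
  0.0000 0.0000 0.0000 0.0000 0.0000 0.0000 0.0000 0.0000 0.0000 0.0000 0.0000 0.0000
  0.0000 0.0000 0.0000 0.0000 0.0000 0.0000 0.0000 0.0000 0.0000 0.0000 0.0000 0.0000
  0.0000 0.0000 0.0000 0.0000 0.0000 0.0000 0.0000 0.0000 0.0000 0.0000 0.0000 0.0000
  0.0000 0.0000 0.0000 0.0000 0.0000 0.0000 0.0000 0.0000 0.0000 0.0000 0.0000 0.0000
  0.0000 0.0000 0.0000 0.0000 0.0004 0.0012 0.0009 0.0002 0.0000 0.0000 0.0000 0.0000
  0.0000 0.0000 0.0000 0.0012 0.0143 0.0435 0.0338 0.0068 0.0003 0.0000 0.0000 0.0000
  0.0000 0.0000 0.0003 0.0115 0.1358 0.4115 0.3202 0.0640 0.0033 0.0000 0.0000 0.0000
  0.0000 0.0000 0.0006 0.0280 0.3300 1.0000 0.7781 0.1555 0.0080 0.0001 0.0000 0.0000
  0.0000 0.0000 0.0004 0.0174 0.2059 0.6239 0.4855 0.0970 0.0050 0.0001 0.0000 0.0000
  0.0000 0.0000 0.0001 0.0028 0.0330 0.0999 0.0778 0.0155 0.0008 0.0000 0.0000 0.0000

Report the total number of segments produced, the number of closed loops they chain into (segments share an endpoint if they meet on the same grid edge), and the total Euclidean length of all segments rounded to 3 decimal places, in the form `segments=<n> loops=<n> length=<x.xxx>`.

segments=8 loops=1 length=5.426

cell (7,4): code 0100 → (7.317,5.000)–(8.000,4.400)
cell (7,5): code 1100 → (7.607,6.000)–(7.317,5.000)
cell (7,6): code 1000 → (8.000,6.289)–(7.607,6.000)
cell (8,4): code 0110 → (8.000,4.400)–(9.000,4.938)
cell (8,5): code 1011 → (9.000,5.187)–(8.616,6.000)
cell (8,6): code 0001 → (8.616,6.000)–(8.000,6.289)
cell (9,4): code 0010 → (9.000,4.938)–(9.049,5.000)
cell (9,5): code 0001 → (9.049,5.000)–(9.000,5.187)
total: 8 segments, chained into 1 closed loop(s), length Σ = 5.426240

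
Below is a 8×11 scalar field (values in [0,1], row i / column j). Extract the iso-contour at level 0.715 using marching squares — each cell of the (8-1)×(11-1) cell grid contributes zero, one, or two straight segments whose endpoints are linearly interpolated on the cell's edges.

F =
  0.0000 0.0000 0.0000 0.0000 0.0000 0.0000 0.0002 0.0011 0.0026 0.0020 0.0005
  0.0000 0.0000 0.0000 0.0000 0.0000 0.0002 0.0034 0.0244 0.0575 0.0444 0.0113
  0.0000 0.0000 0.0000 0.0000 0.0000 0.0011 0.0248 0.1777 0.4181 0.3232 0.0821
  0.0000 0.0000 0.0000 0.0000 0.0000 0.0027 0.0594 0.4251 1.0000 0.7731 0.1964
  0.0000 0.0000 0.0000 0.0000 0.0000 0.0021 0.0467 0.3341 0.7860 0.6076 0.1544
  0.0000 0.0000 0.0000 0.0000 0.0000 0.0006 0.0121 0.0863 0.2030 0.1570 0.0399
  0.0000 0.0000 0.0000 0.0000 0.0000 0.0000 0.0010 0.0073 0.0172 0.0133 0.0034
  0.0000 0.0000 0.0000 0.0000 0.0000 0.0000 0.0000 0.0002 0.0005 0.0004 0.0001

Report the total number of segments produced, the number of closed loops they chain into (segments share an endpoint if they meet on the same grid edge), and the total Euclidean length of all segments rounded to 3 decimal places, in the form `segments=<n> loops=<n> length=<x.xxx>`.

segments=8 loops=1 length=4.845

cell (2,7): code 0100 → (2.510,8.000)–(3.000,7.504)
cell (2,8): code 1100 → (2.871,9.000)–(2.510,8.000)
cell (2,9): code 1000 → (3.000,9.101)–(2.871,9.000)
cell (3,7): code 0110 → (3.000,7.504)–(4.000,7.843)
cell (3,8): code 1011 → (4.000,8.398)–(3.351,9.000)
cell (3,9): code 0001 → (3.351,9.000)–(3.000,9.101)
cell (4,7): code 0010 → (4.000,7.843)–(4.122,8.000)
cell (4,8): code 0001 → (4.122,8.000)–(4.000,8.398)
total: 8 segments, chained into 1 closed loop(s), length Σ = 4.844881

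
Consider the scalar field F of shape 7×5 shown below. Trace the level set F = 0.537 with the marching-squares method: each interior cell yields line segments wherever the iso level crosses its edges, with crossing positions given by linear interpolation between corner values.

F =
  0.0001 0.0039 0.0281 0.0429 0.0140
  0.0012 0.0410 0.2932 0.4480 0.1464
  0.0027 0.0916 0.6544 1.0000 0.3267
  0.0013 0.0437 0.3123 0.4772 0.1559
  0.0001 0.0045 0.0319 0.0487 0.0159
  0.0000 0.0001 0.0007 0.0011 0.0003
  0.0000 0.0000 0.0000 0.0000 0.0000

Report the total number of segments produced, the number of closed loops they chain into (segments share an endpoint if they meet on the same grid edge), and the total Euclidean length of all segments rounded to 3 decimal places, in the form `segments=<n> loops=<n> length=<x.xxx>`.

segments=6 loops=1 length=5.256

cell (1,1): code 0100 → (1.675,2.000)–(2.000,1.791)
cell (1,2): code 1100 → (1.161,3.000)–(1.675,2.000)
cell (1,3): code 1000 → (2.000,3.688)–(1.161,3.000)
cell (2,1): code 0010 → (2.000,1.791)–(2.343,2.000)
cell (2,2): code 0011 → (2.343,2.000)–(2.886,3.000)
cell (2,3): code 0001 → (2.886,3.000)–(2.000,3.688)
total: 6 segments, chained into 1 closed loop(s), length Σ = 5.255569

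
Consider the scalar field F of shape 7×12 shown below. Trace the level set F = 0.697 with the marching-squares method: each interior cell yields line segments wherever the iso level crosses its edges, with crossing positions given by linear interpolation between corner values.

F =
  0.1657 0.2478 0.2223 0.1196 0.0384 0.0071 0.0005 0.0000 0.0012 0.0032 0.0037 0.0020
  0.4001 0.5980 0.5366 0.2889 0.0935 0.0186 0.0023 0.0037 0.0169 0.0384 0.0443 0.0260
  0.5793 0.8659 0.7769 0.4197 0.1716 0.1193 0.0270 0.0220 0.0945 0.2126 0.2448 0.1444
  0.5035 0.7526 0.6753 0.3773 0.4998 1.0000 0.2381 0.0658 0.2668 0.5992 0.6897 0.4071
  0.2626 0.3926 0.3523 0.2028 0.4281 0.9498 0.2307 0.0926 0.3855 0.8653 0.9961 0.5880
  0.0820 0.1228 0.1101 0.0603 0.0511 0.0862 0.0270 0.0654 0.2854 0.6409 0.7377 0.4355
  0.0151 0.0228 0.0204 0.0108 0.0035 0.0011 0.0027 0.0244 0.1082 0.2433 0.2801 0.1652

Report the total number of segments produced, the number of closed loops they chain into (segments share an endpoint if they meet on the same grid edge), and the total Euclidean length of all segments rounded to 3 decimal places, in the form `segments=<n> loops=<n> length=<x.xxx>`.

cell (1,0): code 0100 → (1.370,1.000)–(2.000,0.411)
cell (1,1): code 1100 → (1.667,2.000)–(1.370,1.000)
cell (1,2): code 1000 → (2.000,2.224)–(1.667,2.000)
cell (2,0): code 0110 → (2.000,0.411)–(3.000,0.777)
cell (2,1): code 1011 → (3.000,1.719)–(2.786,2.000)
cell (2,2): code 0001 → (2.786,2.000)–(2.000,2.224)
cell (2,4): code 0100 → (2.656,5.000)–(3.000,4.394)
cell (2,5): code 1000 → (3.000,5.398)–(2.656,5.000)
cell (3,0): code 0010 → (3.000,0.777)–(3.154,1.000)
cell (3,1): code 0001 → (3.154,1.000)–(3.000,1.719)
cell (3,4): code 0110 → (3.000,4.394)–(4.000,4.515)
cell (3,5): code 1001 → (4.000,5.352)–(3.000,5.398)
cell (3,8): code 0100 → (3.368,9.000)–(4.000,8.649)
cell (3,9): code 1100 → (3.024,10.000)–(3.368,9.000)
cell (3,10): code 1000 → (4.000,10.733)–(3.024,10.000)
cell (4,4): code 0010 → (4.000,4.515)–(4.293,5.000)
cell (4,5): code 0001 → (4.293,5.000)–(4.000,5.352)
cell (4,8): code 0010 → (4.000,8.649)–(4.750,9.000)
cell (4,9): code 0111 → (4.750,9.000)–(5.000,9.580)
cell (4,10): code 1001 → (5.000,10.135)–(4.000,10.733)
cell (5,9): code 0010 → (5.000,9.580)–(5.089,10.000)
cell (5,10): code 0001 → (5.089,10.000)–(5.000,10.135)
total: 22 segments, chained into 3 closed loop(s), length Σ = 16.020932

segments=22 loops=3 length=16.021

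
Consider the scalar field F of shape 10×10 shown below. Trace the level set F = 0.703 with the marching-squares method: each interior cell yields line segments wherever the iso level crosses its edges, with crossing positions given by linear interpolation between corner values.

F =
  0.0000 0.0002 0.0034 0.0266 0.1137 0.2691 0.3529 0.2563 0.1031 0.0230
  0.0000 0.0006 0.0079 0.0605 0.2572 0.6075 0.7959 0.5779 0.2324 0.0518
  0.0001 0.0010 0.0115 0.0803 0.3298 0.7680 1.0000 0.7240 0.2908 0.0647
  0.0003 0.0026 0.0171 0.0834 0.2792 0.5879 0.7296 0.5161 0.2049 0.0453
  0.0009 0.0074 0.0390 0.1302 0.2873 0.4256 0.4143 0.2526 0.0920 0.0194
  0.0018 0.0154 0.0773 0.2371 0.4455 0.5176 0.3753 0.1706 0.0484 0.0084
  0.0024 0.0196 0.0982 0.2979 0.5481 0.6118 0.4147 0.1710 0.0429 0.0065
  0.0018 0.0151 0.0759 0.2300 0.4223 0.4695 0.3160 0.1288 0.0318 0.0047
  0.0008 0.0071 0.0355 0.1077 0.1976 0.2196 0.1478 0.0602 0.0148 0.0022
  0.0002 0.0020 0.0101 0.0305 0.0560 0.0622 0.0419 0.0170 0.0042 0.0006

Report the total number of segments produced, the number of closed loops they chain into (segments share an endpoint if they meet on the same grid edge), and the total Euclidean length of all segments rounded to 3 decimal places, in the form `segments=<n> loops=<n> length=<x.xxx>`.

cell (0,5): code 0100 → (0.790,6.000)–(1.000,5.507)
cell (0,6): code 1000 → (1.000,6.426)–(0.790,6.000)
cell (1,4): code 0100 → (1.595,5.000)–(2.000,4.852)
cell (1,5): code 1110 → (1.000,5.507)–(1.595,5.000)
cell (1,6): code 1101 → (1.856,7.000)–(1.000,6.426)
cell (1,7): code 1000 → (2.000,7.048)–(1.856,7.000)
cell (2,4): code 0010 → (2.000,4.852)–(2.361,5.000)
cell (2,5): code 0111 → (2.361,5.000)–(3.000,5.812)
cell (2,6): code 1011 → (3.000,6.125)–(2.101,7.000)
cell (2,7): code 0001 → (2.101,7.000)–(2.000,7.048)
cell (3,5): code 0010 → (3.000,5.812)–(3.084,6.000)
cell (3,6): code 0001 → (3.084,6.000)–(3.000,6.125)
total: 12 segments, chained into 1 closed loop(s), length Σ = 6.553081

segments=12 loops=1 length=6.553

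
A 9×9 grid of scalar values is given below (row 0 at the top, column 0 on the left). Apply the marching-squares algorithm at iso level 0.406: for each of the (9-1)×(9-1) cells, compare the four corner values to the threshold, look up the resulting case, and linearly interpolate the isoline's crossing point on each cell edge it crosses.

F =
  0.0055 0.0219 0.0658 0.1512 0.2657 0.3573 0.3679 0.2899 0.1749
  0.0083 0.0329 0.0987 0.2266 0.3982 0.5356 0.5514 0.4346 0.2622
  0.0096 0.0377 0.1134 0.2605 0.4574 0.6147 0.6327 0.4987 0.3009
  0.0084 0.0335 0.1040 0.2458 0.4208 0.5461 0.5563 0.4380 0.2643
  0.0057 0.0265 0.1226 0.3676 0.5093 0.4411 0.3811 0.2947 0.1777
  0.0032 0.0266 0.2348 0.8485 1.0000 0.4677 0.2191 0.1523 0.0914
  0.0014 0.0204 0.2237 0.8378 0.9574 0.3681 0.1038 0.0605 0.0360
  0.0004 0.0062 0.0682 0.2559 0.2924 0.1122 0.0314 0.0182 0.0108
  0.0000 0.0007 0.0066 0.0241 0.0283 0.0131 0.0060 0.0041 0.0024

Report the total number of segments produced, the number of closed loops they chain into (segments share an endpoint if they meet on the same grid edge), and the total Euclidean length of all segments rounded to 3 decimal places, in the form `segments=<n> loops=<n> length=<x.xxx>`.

segments=22 loops=1 length=18.703

cell (0,4): code 0100 → (0.273,5.000)–(1.000,4.057)
cell (0,5): code 1100 → (0.208,6.000)–(0.273,5.000)
cell (0,6): code 1100 → (0.802,7.000)–(0.208,6.000)
cell (0,7): code 1000 → (1.000,7.166)–(0.802,7.000)
cell (1,3): code 0100 → (1.132,4.000)–(2.000,3.739)
cell (1,4): code 1110 → (1.000,4.057)–(1.132,4.000)
cell (1,7): code 1001 → (2.000,7.469)–(1.000,7.166)
cell (2,3): code 0110 → (2.000,3.739)–(3.000,3.915)
cell (2,7): code 1001 → (3.000,7.184)–(2.000,7.469)
cell (3,3): code 0110 → (3.000,3.915)–(4.000,3.271)
cell (3,5): code 1011 → (4.000,5.585)–(3.858,6.000)
cell (3,6): code 0011 → (3.858,6.000)–(3.223,7.000)
cell (3,7): code 0001 → (3.223,7.000)–(3.000,7.184)
cell (4,2): code 0100 → (4.080,3.000)–(5.000,2.279)
cell (4,3): code 1110 → (4.000,3.271)–(4.080,3.000)
cell (4,5): code 1001 → (5.000,5.248)–(4.000,5.585)
cell (5,2): code 0110 → (5.000,2.279)–(6.000,2.297)
cell (5,4): code 1011 → (6.000,4.936)–(5.619,5.000)
cell (5,5): code 0001 → (5.619,5.000)–(5.000,5.248)
cell (6,2): code 0010 → (6.000,2.297)–(6.742,3.000)
cell (6,3): code 0011 → (6.742,3.000)–(6.829,4.000)
cell (6,4): code 0001 → (6.829,4.000)–(6.000,4.936)
total: 22 segments, chained into 1 closed loop(s), length Σ = 18.703103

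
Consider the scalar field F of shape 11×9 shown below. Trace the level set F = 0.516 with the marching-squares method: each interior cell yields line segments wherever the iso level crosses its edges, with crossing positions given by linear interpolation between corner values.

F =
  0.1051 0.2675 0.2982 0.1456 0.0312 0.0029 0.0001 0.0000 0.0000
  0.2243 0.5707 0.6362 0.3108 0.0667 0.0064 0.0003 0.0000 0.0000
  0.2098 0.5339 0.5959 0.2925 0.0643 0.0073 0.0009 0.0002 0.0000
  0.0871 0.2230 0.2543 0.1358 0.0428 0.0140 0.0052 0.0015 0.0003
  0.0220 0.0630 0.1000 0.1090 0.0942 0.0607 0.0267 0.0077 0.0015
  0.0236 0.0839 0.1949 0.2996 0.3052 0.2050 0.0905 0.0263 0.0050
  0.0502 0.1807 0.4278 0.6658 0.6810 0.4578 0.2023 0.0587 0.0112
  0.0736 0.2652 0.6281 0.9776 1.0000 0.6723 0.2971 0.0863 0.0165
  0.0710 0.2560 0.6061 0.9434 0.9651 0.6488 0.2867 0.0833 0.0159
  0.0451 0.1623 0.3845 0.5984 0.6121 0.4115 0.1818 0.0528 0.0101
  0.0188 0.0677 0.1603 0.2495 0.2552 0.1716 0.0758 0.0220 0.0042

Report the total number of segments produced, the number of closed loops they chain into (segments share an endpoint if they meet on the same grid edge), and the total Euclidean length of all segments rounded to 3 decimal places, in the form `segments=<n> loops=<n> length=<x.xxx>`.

segments=24 loops=2 length=16.959

cell (0,0): code 0100 → (0.820,1.000)–(1.000,0.842)
cell (0,1): code 1100 → (0.644,2.000)–(0.820,1.000)
cell (0,2): code 1000 → (1.000,2.369)–(0.644,2.000)
cell (1,0): code 0110 → (1.000,0.842)–(2.000,0.945)
cell (1,2): code 1001 → (2.000,2.263)–(1.000,2.369)
cell (2,0): code 0010 → (2.000,0.945)–(2.058,1.000)
cell (2,1): code 0011 → (2.058,1.000)–(2.234,2.000)
cell (2,2): code 0001 → (2.234,2.000)–(2.000,2.263)
cell (5,2): code 0100 → (5.591,3.000)–(6.000,2.371)
cell (5,3): code 1100 → (5.561,4.000)–(5.591,3.000)
cell (5,4): code 1000 → (6.000,4.739)–(5.561,4.000)
cell (6,1): code 0100 → (6.440,2.000)–(7.000,1.691)
cell (6,2): code 1110 → (6.000,2.371)–(6.440,2.000)
cell (6,4): code 1101 → (6.271,5.000)–(6.000,4.739)
cell (6,5): code 1000 → (7.000,5.417)–(6.271,5.000)
cell (7,1): code 0110 → (7.000,1.691)–(8.000,1.743)
cell (7,5): code 1001 → (8.000,5.367)–(7.000,5.417)
cell (8,1): code 0010 → (8.000,1.743)–(8.407,2.000)
cell (8,2): code 0111 → (8.407,2.000)–(9.000,2.615)
cell (8,4): code 1011 → (9.000,4.479)–(8.560,5.000)
cell (8,5): code 0001 → (8.560,5.000)–(8.000,5.367)
cell (9,2): code 0010 → (9.000,2.615)–(9.236,3.000)
cell (9,3): code 0011 → (9.236,3.000)–(9.269,4.000)
cell (9,4): code 0001 → (9.269,4.000)–(9.000,4.479)
total: 24 segments, chained into 2 closed loop(s), length Σ = 16.958784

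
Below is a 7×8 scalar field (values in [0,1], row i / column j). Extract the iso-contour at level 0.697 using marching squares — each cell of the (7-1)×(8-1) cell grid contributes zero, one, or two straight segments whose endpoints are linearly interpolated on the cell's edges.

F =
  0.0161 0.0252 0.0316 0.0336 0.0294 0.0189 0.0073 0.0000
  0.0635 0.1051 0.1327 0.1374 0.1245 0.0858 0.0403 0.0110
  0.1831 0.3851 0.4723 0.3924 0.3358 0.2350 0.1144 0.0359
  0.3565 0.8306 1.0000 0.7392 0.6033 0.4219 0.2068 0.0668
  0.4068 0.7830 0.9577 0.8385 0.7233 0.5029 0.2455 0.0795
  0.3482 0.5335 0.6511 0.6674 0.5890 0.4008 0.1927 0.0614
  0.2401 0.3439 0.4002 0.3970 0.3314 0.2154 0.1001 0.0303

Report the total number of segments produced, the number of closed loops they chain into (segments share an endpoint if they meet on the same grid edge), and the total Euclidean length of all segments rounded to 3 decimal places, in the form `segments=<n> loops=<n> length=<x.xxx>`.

cell (2,0): code 0100 → (2.700,1.000)–(3.000,0.718)
cell (2,1): code 1100 → (2.426,2.000)–(2.700,1.000)
cell (2,2): code 1100 → (2.878,3.000)–(2.426,2.000)
cell (2,3): code 1000 → (3.000,3.311)–(2.878,3.000)
cell (3,0): code 0110 → (3.000,0.718)–(4.000,0.771)
cell (3,3): code 1101 → (3.781,4.000)–(3.000,3.311)
cell (3,4): code 1000 → (4.000,4.119)–(3.781,4.000)
cell (4,0): code 0010 → (4.000,0.771)–(4.345,1.000)
cell (4,1): code 0011 → (4.345,1.000)–(4.850,2.000)
cell (4,2): code 0011 → (4.850,2.000)–(4.827,3.000)
cell (4,3): code 0011 → (4.827,3.000)–(4.196,4.000)
cell (4,4): code 0001 → (4.196,4.000)–(4.000,4.119)
total: 12 segments, chained into 1 closed loop(s), length Σ = 9.118493

segments=12 loops=1 length=9.118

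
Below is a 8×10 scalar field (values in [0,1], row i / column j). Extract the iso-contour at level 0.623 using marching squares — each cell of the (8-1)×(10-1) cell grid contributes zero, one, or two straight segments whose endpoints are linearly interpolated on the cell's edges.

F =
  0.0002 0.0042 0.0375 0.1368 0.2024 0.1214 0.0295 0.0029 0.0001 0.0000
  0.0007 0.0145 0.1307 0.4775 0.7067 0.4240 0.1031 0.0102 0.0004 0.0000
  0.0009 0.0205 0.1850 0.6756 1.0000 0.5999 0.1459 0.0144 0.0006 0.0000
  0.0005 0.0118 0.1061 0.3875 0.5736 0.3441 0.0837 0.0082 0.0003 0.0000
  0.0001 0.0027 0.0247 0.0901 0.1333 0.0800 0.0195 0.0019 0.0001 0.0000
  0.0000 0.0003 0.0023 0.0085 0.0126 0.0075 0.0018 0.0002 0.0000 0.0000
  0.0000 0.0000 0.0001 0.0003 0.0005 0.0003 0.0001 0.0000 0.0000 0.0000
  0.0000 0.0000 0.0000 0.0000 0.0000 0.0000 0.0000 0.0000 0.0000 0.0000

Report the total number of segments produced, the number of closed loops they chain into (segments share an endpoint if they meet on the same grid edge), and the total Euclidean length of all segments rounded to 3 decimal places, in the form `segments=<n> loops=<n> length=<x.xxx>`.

cell (0,3): code 0100 → (0.834,4.000)–(1.000,3.635)
cell (0,4): code 1000 → (1.000,4.296)–(0.834,4.000)
cell (1,2): code 0100 → (1.734,3.000)–(2.000,2.893)
cell (1,3): code 1110 → (1.000,3.635)–(1.734,3.000)
cell (1,4): code 1001 → (2.000,4.942)–(1.000,4.296)
cell (2,2): code 0010 → (2.000,2.893)–(2.183,3.000)
cell (2,3): code 0011 → (2.183,3.000)–(2.884,4.000)
cell (2,4): code 0001 → (2.884,4.000)–(2.000,4.942)
total: 8 segments, chained into 1 closed loop(s), length Σ = 5.913723

segments=8 loops=1 length=5.914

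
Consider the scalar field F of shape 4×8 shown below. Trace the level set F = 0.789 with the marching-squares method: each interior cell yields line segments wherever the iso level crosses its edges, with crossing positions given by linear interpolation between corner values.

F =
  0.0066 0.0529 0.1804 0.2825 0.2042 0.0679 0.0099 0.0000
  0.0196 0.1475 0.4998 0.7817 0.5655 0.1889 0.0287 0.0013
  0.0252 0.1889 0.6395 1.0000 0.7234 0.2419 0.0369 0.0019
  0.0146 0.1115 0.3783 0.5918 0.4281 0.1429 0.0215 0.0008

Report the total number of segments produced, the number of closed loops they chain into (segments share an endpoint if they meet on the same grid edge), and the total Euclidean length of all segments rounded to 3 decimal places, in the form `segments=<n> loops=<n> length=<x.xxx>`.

segments=4 loops=1 length=4.064

cell (1,2): code 0100 → (1.033,3.000)–(2.000,2.415)
cell (1,3): code 1000 → (2.000,3.763)–(1.033,3.000)
cell (2,2): code 0010 → (2.000,2.415)–(2.517,3.000)
cell (2,3): code 0001 → (2.517,3.000)–(2.000,3.763)
total: 4 segments, chained into 1 closed loop(s), length Σ = 4.063626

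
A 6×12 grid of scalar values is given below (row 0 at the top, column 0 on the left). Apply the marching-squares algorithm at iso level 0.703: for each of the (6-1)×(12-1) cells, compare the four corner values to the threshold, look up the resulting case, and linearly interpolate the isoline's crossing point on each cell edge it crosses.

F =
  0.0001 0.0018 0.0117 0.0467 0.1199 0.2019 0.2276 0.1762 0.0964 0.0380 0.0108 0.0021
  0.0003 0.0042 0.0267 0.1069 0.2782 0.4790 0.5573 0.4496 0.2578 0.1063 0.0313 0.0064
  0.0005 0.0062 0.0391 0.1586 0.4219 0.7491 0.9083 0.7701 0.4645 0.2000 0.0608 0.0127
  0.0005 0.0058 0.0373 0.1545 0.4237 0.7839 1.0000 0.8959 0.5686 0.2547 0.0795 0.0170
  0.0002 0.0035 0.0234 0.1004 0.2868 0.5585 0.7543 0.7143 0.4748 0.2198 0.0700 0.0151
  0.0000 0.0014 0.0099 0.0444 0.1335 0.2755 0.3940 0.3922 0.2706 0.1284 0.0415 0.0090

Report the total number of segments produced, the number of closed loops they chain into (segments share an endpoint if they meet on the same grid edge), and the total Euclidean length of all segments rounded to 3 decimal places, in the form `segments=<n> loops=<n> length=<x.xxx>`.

segments=12 loops=1 length=8.646

cell (1,4): code 0100 → (1.829,5.000)–(2.000,4.859)
cell (1,5): code 1100 → (1.415,6.000)–(1.829,5.000)
cell (1,6): code 1100 → (1.791,7.000)–(1.415,6.000)
cell (1,7): code 1000 → (2.000,7.220)–(1.791,7.000)
cell (2,4): code 0110 → (2.000,4.859)–(3.000,4.775)
cell (2,7): code 1001 → (3.000,7.589)–(2.000,7.220)
cell (3,4): code 0010 → (3.000,4.775)–(3.359,5.000)
cell (3,5): code 0111 → (3.359,5.000)–(4.000,5.738)
cell (3,7): code 1001 → (4.000,7.047)–(3.000,7.589)
cell (4,5): code 0010 → (4.000,5.738)–(4.142,6.000)
cell (4,6): code 0011 → (4.142,6.000)–(4.035,7.000)
cell (4,7): code 0001 → (4.035,7.000)–(4.000,7.047)
total: 12 segments, chained into 1 closed loop(s), length Σ = 8.646182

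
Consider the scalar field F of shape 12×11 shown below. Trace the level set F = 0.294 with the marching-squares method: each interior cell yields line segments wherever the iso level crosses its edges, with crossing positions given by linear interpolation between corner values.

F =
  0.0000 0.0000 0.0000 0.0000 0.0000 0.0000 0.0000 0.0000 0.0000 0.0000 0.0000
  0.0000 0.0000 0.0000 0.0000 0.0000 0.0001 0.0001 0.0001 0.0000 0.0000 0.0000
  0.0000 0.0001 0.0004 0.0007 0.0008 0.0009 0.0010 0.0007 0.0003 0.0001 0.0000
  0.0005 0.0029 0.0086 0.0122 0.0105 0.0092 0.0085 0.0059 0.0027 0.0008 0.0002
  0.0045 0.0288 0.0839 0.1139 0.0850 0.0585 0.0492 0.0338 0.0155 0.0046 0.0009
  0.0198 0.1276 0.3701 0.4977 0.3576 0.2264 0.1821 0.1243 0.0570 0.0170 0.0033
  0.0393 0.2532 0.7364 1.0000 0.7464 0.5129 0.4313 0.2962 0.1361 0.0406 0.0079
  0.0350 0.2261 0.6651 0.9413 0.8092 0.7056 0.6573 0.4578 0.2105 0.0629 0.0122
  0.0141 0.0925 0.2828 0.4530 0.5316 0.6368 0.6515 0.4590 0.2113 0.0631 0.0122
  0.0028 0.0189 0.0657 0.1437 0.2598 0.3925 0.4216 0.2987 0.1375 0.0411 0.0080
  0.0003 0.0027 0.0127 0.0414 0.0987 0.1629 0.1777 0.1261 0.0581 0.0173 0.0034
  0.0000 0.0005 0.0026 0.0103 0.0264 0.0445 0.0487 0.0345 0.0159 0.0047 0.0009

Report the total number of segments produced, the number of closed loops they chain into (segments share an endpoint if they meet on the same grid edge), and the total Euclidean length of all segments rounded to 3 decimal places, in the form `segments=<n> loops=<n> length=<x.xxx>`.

cell (4,1): code 0100 → (4.734,2.000)–(5.000,1.686)
cell (4,2): code 1100 → (4.469,3.000)–(4.734,2.000)
cell (4,3): code 1100 → (4.767,4.000)–(4.469,3.000)
cell (4,4): code 1000 → (5.000,4.485)–(4.767,4.000)
cell (5,1): code 0110 → (5.000,1.686)–(6.000,1.084)
cell (5,4): code 1101 → (5.236,5.000)–(5.000,4.485)
cell (5,5): code 1100 → (5.449,6.000)–(5.236,5.000)
cell (5,6): code 1100 → (5.987,7.000)–(5.449,6.000)
cell (5,7): code 1000 → (6.000,7.014)–(5.987,7.000)
cell (6,1): code 0110 → (6.000,1.084)–(7.000,1.155)
cell (6,7): code 1001 → (7.000,7.662)–(6.000,7.014)
cell (7,1): code 0010 → (7.000,1.155)–(7.971,2.000)
cell (7,2): code 0111 → (7.971,2.000)–(8.000,2.066)
cell (7,7): code 1001 → (8.000,7.666)–(7.000,7.662)
cell (8,2): code 0010 → (8.000,2.066)–(8.514,3.000)
cell (8,3): code 0011 → (8.514,3.000)–(8.874,4.000)
cell (8,4): code 0111 → (8.874,4.000)–(9.000,4.258)
cell (8,7): code 1001 → (9.000,7.029)–(8.000,7.666)
cell (9,4): code 0010 → (9.000,4.258)–(9.429,5.000)
cell (9,5): code 0011 → (9.429,5.000)–(9.523,6.000)
cell (9,6): code 0011 → (9.523,6.000)–(9.027,7.000)
cell (9,7): code 0001 → (9.027,7.000)–(9.000,7.029)
total: 22 segments, chained into 1 closed loop(s), length Σ = 18.110790

segments=22 loops=1 length=18.111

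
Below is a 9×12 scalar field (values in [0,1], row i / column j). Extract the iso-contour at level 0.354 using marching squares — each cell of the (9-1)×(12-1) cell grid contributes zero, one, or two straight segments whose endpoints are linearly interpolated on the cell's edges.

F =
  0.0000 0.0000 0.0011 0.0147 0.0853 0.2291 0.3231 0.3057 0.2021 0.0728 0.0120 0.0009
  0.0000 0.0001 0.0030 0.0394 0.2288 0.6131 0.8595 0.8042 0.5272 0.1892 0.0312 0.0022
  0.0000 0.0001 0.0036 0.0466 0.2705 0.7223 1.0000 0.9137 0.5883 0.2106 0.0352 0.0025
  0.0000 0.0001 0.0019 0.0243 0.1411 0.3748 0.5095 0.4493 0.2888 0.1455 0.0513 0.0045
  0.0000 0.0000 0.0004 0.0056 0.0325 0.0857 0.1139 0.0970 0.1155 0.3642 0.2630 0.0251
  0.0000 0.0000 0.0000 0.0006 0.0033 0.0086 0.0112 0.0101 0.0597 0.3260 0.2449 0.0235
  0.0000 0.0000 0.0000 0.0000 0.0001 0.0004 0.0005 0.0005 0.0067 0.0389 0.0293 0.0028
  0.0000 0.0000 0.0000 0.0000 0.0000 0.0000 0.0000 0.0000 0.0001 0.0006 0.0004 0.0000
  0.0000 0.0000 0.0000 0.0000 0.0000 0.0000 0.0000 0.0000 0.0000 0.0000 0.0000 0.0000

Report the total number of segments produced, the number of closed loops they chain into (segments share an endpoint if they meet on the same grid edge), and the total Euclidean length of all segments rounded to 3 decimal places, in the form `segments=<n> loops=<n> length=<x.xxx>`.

cell (0,4): code 0100 → (0.325,5.000)–(1.000,4.326)
cell (0,5): code 1100 → (0.058,6.000)–(0.325,5.000)
cell (0,6): code 1100 → (0.097,7.000)–(0.058,6.000)
cell (0,7): code 1100 → (0.467,8.000)–(0.097,7.000)
cell (0,8): code 1000 → (1.000,8.512)–(0.467,8.000)
cell (1,4): code 0110 → (1.000,4.326)–(2.000,4.185)
cell (1,8): code 1001 → (2.000,8.620)–(1.000,8.512)
cell (2,4): code 0110 → (2.000,4.185)–(3.000,4.911)
cell (2,7): code 1011 → (3.000,7.594)–(2.782,8.000)
cell (2,8): code 0001 → (2.782,8.000)–(2.000,8.620)
cell (3,4): code 0010 → (3.000,4.911)–(3.072,5.000)
cell (3,5): code 0011 → (3.072,5.000)–(3.393,6.000)
cell (3,6): code 0011 → (3.393,6.000)–(3.271,7.000)
cell (3,7): code 0001 → (3.271,7.000)–(3.000,7.594)
cell (3,8): code 0100 → (3.953,9.000)–(4.000,8.959)
cell (3,9): code 1000 → (4.000,9.101)–(3.953,9.000)
cell (4,8): code 0010 → (4.000,8.959)–(4.267,9.000)
cell (4,9): code 0001 → (4.267,9.000)–(4.000,9.101)
total: 18 segments, chained into 2 closed loop(s), length Σ = 13.059666

segments=18 loops=2 length=13.060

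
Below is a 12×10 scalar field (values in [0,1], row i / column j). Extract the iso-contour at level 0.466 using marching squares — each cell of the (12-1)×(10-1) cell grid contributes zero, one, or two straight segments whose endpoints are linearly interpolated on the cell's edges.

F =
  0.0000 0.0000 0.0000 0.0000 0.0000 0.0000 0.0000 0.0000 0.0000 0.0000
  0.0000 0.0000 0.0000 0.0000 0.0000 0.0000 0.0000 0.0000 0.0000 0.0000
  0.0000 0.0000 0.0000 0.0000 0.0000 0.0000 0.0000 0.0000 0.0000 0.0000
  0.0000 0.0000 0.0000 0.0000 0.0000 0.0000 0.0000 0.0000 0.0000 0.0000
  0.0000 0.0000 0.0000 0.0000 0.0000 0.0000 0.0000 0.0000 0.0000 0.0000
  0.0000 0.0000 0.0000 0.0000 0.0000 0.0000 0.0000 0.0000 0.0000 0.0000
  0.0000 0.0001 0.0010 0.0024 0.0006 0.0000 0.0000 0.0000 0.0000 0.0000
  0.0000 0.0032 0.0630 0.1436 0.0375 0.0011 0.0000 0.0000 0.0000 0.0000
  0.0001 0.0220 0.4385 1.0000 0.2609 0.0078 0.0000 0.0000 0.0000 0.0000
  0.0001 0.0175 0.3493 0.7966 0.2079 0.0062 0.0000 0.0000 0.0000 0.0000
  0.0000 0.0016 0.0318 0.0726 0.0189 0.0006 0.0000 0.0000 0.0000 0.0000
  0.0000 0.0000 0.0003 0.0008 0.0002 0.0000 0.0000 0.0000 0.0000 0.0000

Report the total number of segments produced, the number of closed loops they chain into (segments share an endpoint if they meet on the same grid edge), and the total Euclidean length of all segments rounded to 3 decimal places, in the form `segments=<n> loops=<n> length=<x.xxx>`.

cell (7,2): code 0100 → (7.376,3.000)–(8.000,2.049)
cell (7,3): code 1000 → (8.000,3.723)–(7.376,3.000)
cell (8,2): code 0110 → (8.000,2.049)–(9.000,2.261)
cell (8,3): code 1001 → (9.000,3.562)–(8.000,3.723)
cell (9,2): code 0010 → (9.000,2.261)–(9.457,3.000)
cell (9,3): code 0001 → (9.457,3.000)–(9.000,3.562)
total: 6 segments, chained into 1 closed loop(s), length Σ = 5.719225

segments=6 loops=1 length=5.719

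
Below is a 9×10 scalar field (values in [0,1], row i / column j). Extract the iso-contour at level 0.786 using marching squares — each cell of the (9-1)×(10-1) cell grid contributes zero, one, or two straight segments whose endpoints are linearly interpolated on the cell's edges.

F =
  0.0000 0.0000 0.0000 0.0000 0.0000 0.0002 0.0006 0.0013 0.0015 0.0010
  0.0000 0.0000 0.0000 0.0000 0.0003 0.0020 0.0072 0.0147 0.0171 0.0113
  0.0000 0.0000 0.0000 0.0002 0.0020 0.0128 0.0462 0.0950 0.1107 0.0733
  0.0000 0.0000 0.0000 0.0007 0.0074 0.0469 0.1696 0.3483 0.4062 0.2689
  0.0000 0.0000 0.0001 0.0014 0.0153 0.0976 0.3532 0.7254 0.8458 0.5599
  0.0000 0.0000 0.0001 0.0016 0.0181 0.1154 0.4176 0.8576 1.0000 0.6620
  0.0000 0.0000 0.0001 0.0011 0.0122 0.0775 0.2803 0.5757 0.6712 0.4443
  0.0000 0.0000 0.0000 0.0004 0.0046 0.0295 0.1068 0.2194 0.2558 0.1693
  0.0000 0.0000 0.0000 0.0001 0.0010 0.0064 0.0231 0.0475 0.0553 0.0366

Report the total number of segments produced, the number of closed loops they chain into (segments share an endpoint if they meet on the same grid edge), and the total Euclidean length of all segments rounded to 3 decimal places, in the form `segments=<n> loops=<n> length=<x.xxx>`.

cell (3,7): code 0100 → (3.864,8.000)–(4.000,7.503)
cell (3,8): code 1000 → (4.000,8.209)–(3.864,8.000)
cell (4,6): code 0100 → (4.458,7.000)–(5.000,6.837)
cell (4,7): code 1110 → (4.000,7.503)–(4.458,7.000)
cell (4,8): code 1001 → (5.000,8.633)–(4.000,8.209)
cell (5,6): code 0010 → (5.000,6.837)–(5.254,7.000)
cell (5,7): code 0011 → (5.254,7.000)–(5.651,8.000)
cell (5,8): code 0001 → (5.651,8.000)–(5.000,8.633)
total: 8 segments, chained into 1 closed loop(s), length Σ = 5.382465

segments=8 loops=1 length=5.382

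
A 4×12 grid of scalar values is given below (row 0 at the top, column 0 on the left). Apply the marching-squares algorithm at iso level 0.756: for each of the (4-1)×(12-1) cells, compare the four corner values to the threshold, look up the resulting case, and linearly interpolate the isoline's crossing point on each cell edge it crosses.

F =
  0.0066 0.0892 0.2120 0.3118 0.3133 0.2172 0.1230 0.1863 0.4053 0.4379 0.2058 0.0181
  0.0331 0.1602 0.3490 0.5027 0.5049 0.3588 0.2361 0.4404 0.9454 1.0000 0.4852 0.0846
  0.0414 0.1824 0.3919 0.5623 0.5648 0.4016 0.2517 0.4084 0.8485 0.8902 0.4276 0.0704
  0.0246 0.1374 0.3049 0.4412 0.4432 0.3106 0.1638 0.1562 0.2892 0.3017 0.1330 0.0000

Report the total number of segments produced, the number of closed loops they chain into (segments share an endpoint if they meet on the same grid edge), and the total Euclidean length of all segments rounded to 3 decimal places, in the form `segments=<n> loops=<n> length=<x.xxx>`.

segments=8 loops=1 length=5.828

cell (0,7): code 0100 → (0.649,8.000)–(1.000,7.625)
cell (0,8): code 1100 → (0.566,9.000)–(0.649,8.000)
cell (0,9): code 1000 → (1.000,9.474)–(0.566,9.000)
cell (1,7): code 0110 → (1.000,7.625)–(2.000,7.790)
cell (1,9): code 1001 → (2.000,9.290)–(1.000,9.474)
cell (2,7): code 0010 → (2.000,7.790)–(2.165,8.000)
cell (2,8): code 0011 → (2.165,8.000)–(2.228,9.000)
cell (2,9): code 0001 → (2.228,9.000)–(2.000,9.290)
total: 8 segments, chained into 1 closed loop(s), length Σ = 5.828308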